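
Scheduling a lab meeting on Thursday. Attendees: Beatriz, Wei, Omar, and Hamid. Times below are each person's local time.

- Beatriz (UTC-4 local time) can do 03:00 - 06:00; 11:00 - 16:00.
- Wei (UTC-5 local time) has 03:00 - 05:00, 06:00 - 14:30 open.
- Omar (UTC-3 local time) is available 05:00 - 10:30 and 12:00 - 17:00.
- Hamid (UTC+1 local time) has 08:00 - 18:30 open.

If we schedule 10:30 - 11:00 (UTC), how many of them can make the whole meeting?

Beatriz in UTC: 07:00-10:00, 15:00-20:00 (add 4h to convert from UTC-4).
Wei in UTC: 08:00-10:00, 11:00-19:30 (add 5h to convert from UTC-5).
Omar in UTC: 08:00-13:30, 15:00-20:00 (add 3h to convert from UTC-3).
Hamid in UTC: 07:00-17:30 (subtract 1h to convert from UTC+1).
Omar and Hamid can make the full 10:30-11:00 slot — that's 2.

2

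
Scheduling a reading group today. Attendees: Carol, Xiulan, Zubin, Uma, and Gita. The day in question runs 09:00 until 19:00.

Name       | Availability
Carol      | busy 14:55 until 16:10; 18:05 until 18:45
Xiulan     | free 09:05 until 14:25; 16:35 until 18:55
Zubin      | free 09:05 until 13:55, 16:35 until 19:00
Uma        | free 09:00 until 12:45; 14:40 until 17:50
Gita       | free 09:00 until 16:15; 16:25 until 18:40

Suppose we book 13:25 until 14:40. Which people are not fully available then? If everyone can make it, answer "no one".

Uma, Xiulan, Zubin

Carol free: 09:00-14:55, 16:10-18:05, 18:45-19:00 (invert busy blocks within the working day).
Xiulan free: 09:05-14:25, 16:35-18:55.
Zubin free: 09:05-13:55, 16:35-19:00.
Uma free: 09:00-12:45, 14:40-17:50.
Gita free: 09:00-16:15, 16:25-18:40.
Carol: free for 13:25-14:40. Xiulan: not fully free for 13:25-14:40. Zubin: not fully free for 13:25-14:40. Uma: not fully free for 13:25-14:40. Gita: free for 13:25-14:40.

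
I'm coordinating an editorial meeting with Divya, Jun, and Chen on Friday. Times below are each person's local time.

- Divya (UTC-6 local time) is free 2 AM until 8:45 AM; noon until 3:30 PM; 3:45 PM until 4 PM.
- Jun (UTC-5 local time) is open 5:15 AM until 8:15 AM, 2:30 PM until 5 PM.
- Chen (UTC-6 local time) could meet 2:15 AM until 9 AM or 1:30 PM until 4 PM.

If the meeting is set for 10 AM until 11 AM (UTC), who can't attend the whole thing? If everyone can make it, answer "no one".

Divya in UTC: 08:00-14:45, 18:00-21:30, 21:45-22:00 (add 6h to convert from UTC-6).
Jun in UTC: 10:15-13:15, 19:30-22:00 (add 5h to convert from UTC-5).
Chen in UTC: 08:15-15:00, 19:30-22:00 (add 6h to convert from UTC-6).
Divya: free for 10:00-11:00. Jun: not fully free for 10:00-11:00. Chen: free for 10:00-11:00.

Jun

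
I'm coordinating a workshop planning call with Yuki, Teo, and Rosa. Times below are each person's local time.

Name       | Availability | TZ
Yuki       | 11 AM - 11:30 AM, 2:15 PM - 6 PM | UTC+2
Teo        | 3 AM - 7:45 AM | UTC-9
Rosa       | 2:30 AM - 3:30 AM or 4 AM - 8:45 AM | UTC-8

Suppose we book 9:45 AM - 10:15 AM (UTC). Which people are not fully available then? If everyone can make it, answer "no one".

Rosa, Teo, Yuki

Yuki in UTC: 09:00-09:30, 12:15-16:00 (subtract 2h to convert from UTC+2).
Teo in UTC: 12:00-16:45 (add 9h to convert from UTC-9).
Rosa in UTC: 10:30-11:30, 12:00-16:45 (add 8h to convert from UTC-8).
Yuki: not fully free for 09:45-10:15. Teo: not fully free for 09:45-10:15. Rosa: not fully free for 09:45-10:15.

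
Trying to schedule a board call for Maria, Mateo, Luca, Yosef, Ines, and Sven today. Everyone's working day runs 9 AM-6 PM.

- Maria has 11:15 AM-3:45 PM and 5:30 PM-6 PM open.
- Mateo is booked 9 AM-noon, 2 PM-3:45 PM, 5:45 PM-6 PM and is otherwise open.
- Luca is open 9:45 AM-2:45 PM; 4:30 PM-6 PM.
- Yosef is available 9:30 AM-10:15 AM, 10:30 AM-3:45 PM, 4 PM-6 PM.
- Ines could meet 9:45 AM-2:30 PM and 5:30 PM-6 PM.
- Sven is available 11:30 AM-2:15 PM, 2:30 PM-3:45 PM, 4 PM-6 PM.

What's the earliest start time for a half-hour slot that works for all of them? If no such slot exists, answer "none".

Maria free: 11:15-15:45, 17:30-18:00.
Mateo free: 12:00-14:00, 15:45-17:45 (invert busy blocks within the working day).
Luca free: 09:45-14:45, 16:30-18:00.
Yosef free: 09:30-10:15, 10:30-15:45, 16:00-18:00.
Ines free: 09:45-14:30, 17:30-18:00.
Sven free: 11:30-14:15, 14:30-15:45, 16:00-18:00.
Maria ∩ Mateo: 12:00-14:00, 17:30-17:45.
Maria ∩ Mateo ∩ Luca: 12:00-14:00, 17:30-17:45.
Maria ∩ Mateo ∩ Luca ∩ Yosef: 12:00-14:00, 17:30-17:45.
Maria ∩ Mateo ∩ Luca ∩ Yosef ∩ Ines: 12:00-14:00, 17:30-17:45.
Maria ∩ Mateo ∩ Luca ∩ Yosef ∩ Ines ∩ Sven: 12:00-14:00, 17:30-17:45.
So the common availability across everyone is 12:00-14:00, 17:30-17:45.
The first common window of at least 30 minutes is 12:00-14:00, so the earliest start is 12:00.

12:00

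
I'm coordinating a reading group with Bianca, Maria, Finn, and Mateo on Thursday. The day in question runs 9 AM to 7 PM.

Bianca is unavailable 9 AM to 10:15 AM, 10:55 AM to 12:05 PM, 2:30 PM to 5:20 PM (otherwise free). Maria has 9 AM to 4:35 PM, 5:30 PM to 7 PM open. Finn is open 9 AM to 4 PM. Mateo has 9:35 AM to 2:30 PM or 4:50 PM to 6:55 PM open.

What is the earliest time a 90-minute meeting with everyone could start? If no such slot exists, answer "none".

Bianca free: 10:15-10:55, 12:05-14:30, 17:20-19:00 (invert busy blocks within the working day).
Maria free: 09:00-16:35, 17:30-19:00.
Finn free: 09:00-16:00.
Mateo free: 09:35-14:30, 16:50-18:55.
Bianca ∩ Maria: 10:15-10:55, 12:05-14:30, 17:30-19:00.
Bianca ∩ Maria ∩ Finn: 10:15-10:55, 12:05-14:30.
Bianca ∩ Maria ∩ Finn ∩ Mateo: 10:15-10:55, 12:05-14:30.
Those are the intersection windows.
The first common window of at least 90 minutes is 12:05-14:30, so the earliest start is 12:05.

12:05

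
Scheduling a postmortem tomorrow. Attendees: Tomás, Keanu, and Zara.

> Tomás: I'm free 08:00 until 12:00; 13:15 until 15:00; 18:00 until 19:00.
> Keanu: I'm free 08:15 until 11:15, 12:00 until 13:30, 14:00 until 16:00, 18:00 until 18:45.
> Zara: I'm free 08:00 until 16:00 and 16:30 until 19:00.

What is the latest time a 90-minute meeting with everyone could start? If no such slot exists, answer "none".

Tomás ∩ Keanu: 08:15-11:15, 13:15-13:30, 14:00-15:00, 18:00-18:45.
Tomás ∩ Keanu ∩ Zara: 08:15-11:15, 13:15-13:30, 14:00-15:00, 18:00-18:45.
Those are the intersection windows.
The last common window of at least 90 minutes is 08:15-11:15; a 90-minute meeting can start as late as 09:45 and still end by 11:15.

09:45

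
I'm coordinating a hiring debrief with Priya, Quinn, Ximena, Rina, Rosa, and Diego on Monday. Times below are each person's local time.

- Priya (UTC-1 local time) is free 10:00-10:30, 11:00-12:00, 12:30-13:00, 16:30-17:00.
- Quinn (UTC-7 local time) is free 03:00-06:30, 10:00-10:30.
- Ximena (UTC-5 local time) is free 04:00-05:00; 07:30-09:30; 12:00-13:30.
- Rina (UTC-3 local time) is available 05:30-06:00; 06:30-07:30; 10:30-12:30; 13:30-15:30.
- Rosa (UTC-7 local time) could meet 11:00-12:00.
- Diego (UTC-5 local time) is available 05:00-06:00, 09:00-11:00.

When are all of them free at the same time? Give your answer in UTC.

none

Priya in UTC: 11:00-11:30, 12:00-13:00, 13:30-14:00, 17:30-18:00 (add 1h to convert from UTC-1).
Quinn in UTC: 10:00-13:30, 17:00-17:30 (add 7h to convert from UTC-7).
Ximena in UTC: 09:00-10:00, 12:30-14:30, 17:00-18:30 (add 5h to convert from UTC-5).
Rina in UTC: 08:30-09:00, 09:30-10:30, 13:30-15:30, 16:30-18:30 (add 3h to convert from UTC-3).
Rosa in UTC: 18:00-19:00 (add 7h to convert from UTC-7).
Diego in UTC: 10:00-11:00, 14:00-16:00 (add 5h to convert from UTC-5).
Priya ∩ Quinn: 11:00-11:30, 12:00-13:00.
Priya ∩ Quinn ∩ Ximena: 12:30-13:00.
Priya ∩ Quinn ∩ Ximena ∩ Rina: ∅.
Priya ∩ Quinn ∩ Ximena ∩ Rina ∩ Rosa: ∅.
Priya ∩ Quinn ∩ Ximena ∩ Rina ∩ Rosa ∩ Diego: ∅.
There is no time when everyone is free.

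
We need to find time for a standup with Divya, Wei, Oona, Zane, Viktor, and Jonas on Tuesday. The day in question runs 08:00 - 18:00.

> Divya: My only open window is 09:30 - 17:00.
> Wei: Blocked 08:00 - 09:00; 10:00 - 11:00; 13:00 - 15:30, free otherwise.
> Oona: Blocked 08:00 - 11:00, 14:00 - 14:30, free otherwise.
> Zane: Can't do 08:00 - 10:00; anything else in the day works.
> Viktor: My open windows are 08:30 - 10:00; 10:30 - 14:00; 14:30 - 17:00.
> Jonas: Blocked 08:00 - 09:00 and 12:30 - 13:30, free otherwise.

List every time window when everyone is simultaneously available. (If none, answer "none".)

Divya free: 09:30-17:00.
Wei free: 09:00-10:00, 11:00-13:00, 15:30-18:00 (invert busy blocks within the working day).
Oona free: 11:00-14:00, 14:30-18:00 (invert busy blocks within the working day).
Zane free: 10:00-18:00 (invert busy blocks within the working day).
Viktor free: 08:30-10:00, 10:30-14:00, 14:30-17:00.
Jonas free: 09:00-12:30, 13:30-18:00 (invert busy blocks within the working day).
Divya ∩ Wei: 09:30-10:00, 11:00-13:00, 15:30-17:00.
Divya ∩ Wei ∩ Oona: 11:00-13:00, 15:30-17:00.
Divya ∩ Wei ∩ Oona ∩ Zane: 11:00-13:00, 15:30-17:00.
Divya ∩ Wei ∩ Oona ∩ Zane ∩ Viktor: 11:00-13:00, 15:30-17:00.
Divya ∩ Wei ∩ Oona ∩ Zane ∩ Viktor ∩ Jonas: 11:00-12:30, 15:30-17:00.

11:00-12:30, 15:30-17:00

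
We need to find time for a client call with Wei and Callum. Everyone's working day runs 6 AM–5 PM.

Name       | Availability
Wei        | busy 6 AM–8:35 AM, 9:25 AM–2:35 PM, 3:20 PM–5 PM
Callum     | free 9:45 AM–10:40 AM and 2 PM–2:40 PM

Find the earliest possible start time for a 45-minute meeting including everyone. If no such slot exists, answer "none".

Wei free: 08:35-09:25, 14:35-15:20 (invert busy blocks within the working day).
Callum free: 09:45-10:40, 14:00-14:40.
Wei ∩ Callum: 14:35-14:40.
So the common availability across everyone is 14:35-14:40.
No common window is at least 45 minutes long.

none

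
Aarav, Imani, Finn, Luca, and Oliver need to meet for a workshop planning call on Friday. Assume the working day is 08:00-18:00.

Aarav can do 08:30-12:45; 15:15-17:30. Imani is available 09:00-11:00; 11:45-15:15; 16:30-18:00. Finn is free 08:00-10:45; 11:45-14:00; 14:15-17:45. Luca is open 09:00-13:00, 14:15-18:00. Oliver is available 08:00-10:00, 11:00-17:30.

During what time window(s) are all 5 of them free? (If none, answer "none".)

Aarav ∩ Imani: 09:00-11:00, 11:45-12:45, 16:30-17:30.
Aarav ∩ Imani ∩ Finn: 09:00-10:45, 11:45-12:45, 16:30-17:30.
Aarav ∩ Imani ∩ Finn ∩ Luca: 09:00-10:45, 11:45-12:45, 16:30-17:30.
Aarav ∩ Imani ∩ Finn ∩ Luca ∩ Oliver: 09:00-10:00, 11:45-12:45, 16:30-17:30.

09:00-10:00, 11:45-12:45, 16:30-17:30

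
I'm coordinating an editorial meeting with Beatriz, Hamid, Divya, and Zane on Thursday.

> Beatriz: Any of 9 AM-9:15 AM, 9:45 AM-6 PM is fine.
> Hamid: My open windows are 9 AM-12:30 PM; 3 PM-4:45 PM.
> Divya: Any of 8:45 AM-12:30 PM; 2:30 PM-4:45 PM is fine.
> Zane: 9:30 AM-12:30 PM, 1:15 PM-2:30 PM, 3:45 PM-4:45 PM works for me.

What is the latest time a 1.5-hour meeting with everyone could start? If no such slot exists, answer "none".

11:00

Beatriz ∩ Hamid: 09:00-09:15, 09:45-12:30, 15:00-16:45.
Beatriz ∩ Hamid ∩ Divya: 09:00-09:15, 09:45-12:30, 15:00-16:45.
Beatriz ∩ Hamid ∩ Divya ∩ Zane: 09:45-12:30, 15:45-16:45.
So the common availability across everyone is 09:45-12:30, 15:45-16:45.
The last common window of at least 90 minutes is 09:45-12:30; a 90-minute meeting can start as late as 11:00 and still end by 12:30.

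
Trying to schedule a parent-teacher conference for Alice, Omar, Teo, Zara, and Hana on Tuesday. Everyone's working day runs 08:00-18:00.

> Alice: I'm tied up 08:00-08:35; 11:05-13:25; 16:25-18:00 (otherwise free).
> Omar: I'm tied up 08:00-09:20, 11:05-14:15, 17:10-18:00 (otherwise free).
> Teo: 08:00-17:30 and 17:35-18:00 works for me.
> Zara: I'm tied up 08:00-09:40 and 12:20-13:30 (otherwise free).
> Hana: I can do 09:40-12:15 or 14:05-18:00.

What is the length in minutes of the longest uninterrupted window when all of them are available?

130

Alice free: 08:35-11:05, 13:25-16:25 (invert busy blocks within the working day).
Omar free: 09:20-11:05, 14:15-17:10 (invert busy blocks within the working day).
Teo free: 08:00-17:30, 17:35-18:00.
Zara free: 09:40-12:20, 13:30-18:00 (invert busy blocks within the working day).
Hana free: 09:40-12:15, 14:05-18:00.
Alice ∩ Omar: 09:20-11:05, 14:15-16:25.
Alice ∩ Omar ∩ Teo: 09:20-11:05, 14:15-16:25.
Alice ∩ Omar ∩ Teo ∩ Zara: 09:40-11:05, 14:15-16:25.
Alice ∩ Omar ∩ Teo ∩ Zara ∩ Hana: 09:40-11:05, 14:15-16:25.
The longest is 14:15-16:25 at 130 minutes.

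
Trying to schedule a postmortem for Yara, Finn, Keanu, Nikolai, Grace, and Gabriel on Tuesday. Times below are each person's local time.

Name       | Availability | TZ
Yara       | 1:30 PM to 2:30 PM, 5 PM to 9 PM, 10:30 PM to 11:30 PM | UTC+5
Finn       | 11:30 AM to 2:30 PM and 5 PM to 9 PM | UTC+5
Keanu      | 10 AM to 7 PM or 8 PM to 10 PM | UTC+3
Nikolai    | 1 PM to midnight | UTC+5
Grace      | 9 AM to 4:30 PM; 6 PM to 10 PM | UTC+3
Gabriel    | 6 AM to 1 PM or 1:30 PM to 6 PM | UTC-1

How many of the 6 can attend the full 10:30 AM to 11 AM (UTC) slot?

Yara in UTC: 08:30-09:30, 12:00-16:00, 17:30-18:30 (subtract 5h to convert from UTC+5).
Finn in UTC: 06:30-09:30, 12:00-16:00 (subtract 5h to convert from UTC+5).
Keanu in UTC: 07:00-16:00, 17:00-19:00 (subtract 3h to convert from UTC+3).
Nikolai in UTC: 08:00-19:00 (subtract 5h to convert from UTC+5).
Grace in UTC: 06:00-13:30, 15:00-19:00 (subtract 3h to convert from UTC+3).
Gabriel in UTC: 07:00-14:00, 14:30-19:00 (add 1h to convert from UTC-1).
Keanu, Nikolai, Grace, and Gabriel can make the full 10:30-11:00 slot — that's 4.

4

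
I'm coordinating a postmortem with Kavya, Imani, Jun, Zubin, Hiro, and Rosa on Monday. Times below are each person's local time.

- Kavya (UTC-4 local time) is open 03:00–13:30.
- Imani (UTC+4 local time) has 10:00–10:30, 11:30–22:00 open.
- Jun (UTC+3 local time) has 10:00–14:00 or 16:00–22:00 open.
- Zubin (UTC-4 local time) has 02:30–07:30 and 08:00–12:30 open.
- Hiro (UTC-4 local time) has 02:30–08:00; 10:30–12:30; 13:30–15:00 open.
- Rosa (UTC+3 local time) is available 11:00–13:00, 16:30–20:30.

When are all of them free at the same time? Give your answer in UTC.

Kavya in UTC: 07:00-17:30 (add 4h to convert from UTC-4).
Imani in UTC: 06:00-06:30, 07:30-18:00 (subtract 4h to convert from UTC+4).
Jun in UTC: 07:00-11:00, 13:00-19:00 (subtract 3h to convert from UTC+3).
Zubin in UTC: 06:30-11:30, 12:00-16:30 (add 4h to convert from UTC-4).
Hiro in UTC: 06:30-12:00, 14:30-16:30, 17:30-19:00 (add 4h to convert from UTC-4).
Rosa in UTC: 08:00-10:00, 13:30-17:30 (subtract 3h to convert from UTC+3).
Kavya ∩ Imani: 07:30-17:30.
Kavya ∩ Imani ∩ Jun: 07:30-11:00, 13:00-17:30.
Kavya ∩ Imani ∩ Jun ∩ Zubin: 07:30-11:00, 13:00-16:30.
Kavya ∩ Imani ∩ Jun ∩ Zubin ∩ Hiro: 07:30-11:00, 14:30-16:30.
Kavya ∩ Imani ∩ Jun ∩ Zubin ∩ Hiro ∩ Rosa: 08:00-10:00, 14:30-16:30.

08:00-10:00, 14:30-16:30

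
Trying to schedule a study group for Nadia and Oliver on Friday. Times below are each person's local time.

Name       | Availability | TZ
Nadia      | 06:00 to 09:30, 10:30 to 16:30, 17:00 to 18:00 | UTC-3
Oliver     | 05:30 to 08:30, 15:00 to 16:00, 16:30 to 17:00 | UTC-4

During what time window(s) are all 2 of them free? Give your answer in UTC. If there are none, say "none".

09:30-12:30, 19:00-19:30, 20:30-21:00

Nadia in UTC: 09:00-12:30, 13:30-19:30, 20:00-21:00 (add 3h to convert from UTC-3).
Oliver in UTC: 09:30-12:30, 19:00-20:00, 20:30-21:00 (add 4h to convert from UTC-4).
Nadia ∩ Oliver: 09:30-12:30, 19:00-19:30, 20:30-21:00.
So the common availability across everyone is 09:30-12:30, 19:00-19:30, 20:30-21:00.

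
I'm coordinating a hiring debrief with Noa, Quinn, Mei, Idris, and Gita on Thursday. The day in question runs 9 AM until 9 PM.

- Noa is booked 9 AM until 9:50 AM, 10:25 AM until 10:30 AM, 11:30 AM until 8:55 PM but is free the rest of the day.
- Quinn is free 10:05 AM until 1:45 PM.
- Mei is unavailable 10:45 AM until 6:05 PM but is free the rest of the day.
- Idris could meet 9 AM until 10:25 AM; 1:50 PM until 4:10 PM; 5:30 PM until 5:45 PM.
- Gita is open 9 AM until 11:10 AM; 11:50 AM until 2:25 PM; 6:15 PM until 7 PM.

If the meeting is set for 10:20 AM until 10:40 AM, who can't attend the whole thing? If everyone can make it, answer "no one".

Idris, Noa

Noa free: 09:50-10:25, 10:30-11:30, 20:55-21:00 (invert busy blocks within the working day).
Quinn free: 10:05-13:45.
Mei free: 09:00-10:45, 18:05-21:00 (invert busy blocks within the working day).
Idris free: 09:00-10:25, 13:50-16:10, 17:30-17:45.
Gita free: 09:00-11:10, 11:50-14:25, 18:15-19:00.
Noa: not fully free for 10:20-10:40. Quinn: free for 10:20-10:40. Mei: free for 10:20-10:40. Idris: not fully free for 10:20-10:40. Gita: free for 10:20-10:40.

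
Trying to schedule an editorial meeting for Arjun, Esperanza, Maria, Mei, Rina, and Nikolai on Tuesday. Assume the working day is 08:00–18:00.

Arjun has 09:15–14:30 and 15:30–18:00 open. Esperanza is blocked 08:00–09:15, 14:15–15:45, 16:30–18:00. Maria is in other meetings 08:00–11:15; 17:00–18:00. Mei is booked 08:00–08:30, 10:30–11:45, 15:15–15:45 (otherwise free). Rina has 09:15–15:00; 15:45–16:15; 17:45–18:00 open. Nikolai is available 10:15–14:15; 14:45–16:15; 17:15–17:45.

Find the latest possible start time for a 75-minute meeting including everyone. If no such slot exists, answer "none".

Arjun free: 09:15-14:30, 15:30-18:00.
Esperanza free: 09:15-14:15, 15:45-16:30 (invert busy blocks within the working day).
Maria free: 11:15-17:00 (invert busy blocks within the working day).
Mei free: 08:30-10:30, 11:45-15:15, 15:45-18:00 (invert busy blocks within the working day).
Rina free: 09:15-15:00, 15:45-16:15, 17:45-18:00.
Nikolai free: 10:15-14:15, 14:45-16:15, 17:15-17:45.
Arjun ∩ Esperanza: 09:15-14:15, 15:45-16:30.
Arjun ∩ Esperanza ∩ Maria: 11:15-14:15, 15:45-16:30.
Arjun ∩ Esperanza ∩ Maria ∩ Mei: 11:45-14:15, 15:45-16:30.
Arjun ∩ Esperanza ∩ Maria ∩ Mei ∩ Rina: 11:45-14:15, 15:45-16:15.
Arjun ∩ Esperanza ∩ Maria ∩ Mei ∩ Rina ∩ Nikolai: 11:45-14:15, 15:45-16:15.
The last common window of at least 75 minutes is 11:45-14:15; a 75-minute meeting can start as late as 13:00 and still end by 14:15.

13:00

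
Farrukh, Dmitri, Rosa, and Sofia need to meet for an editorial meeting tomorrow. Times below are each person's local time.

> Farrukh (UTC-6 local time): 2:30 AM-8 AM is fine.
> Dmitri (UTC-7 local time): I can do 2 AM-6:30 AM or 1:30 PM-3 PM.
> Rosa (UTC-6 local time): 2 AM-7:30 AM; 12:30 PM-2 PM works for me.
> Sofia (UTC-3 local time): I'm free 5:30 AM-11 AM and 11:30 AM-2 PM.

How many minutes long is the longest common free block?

270

Farrukh in UTC: 08:30-14:00 (add 6h to convert from UTC-6).
Dmitri in UTC: 09:00-13:30, 20:30-22:00 (add 7h to convert from UTC-7).
Rosa in UTC: 08:00-13:30, 18:30-20:00 (add 6h to convert from UTC-6).
Sofia in UTC: 08:30-14:00, 14:30-17:00 (add 3h to convert from UTC-3).
Farrukh ∩ Dmitri: 09:00-13:30.
Farrukh ∩ Dmitri ∩ Rosa: 09:00-13:30.
Farrukh ∩ Dmitri ∩ Rosa ∩ Sofia: 09:00-13:30.
The longest is 09:00-13:30 at 270 minutes.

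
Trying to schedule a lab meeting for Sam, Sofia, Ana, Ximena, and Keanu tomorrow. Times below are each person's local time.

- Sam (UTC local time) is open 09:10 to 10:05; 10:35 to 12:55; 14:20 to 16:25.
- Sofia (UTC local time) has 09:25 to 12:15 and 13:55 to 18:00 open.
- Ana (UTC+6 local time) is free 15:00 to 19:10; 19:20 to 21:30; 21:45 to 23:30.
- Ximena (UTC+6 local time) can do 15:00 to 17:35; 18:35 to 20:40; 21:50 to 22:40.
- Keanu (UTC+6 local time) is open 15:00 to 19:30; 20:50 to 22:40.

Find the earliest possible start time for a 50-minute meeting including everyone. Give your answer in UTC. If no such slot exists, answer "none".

Sam in UTC: 09:10-10:05, 10:35-12:55, 14:20-16:25.
Sofia in UTC: 09:25-12:15, 13:55-18:00.
Ana in UTC: 09:00-13:10, 13:20-15:30, 15:45-17:30 (subtract 6h to convert from UTC+6).
Ximena in UTC: 09:00-11:35, 12:35-14:40, 15:50-16:40 (subtract 6h to convert from UTC+6).
Keanu in UTC: 09:00-13:30, 14:50-16:40 (subtract 6h to convert from UTC+6).
Sam ∩ Sofia: 09:25-10:05, 10:35-12:15, 14:20-16:25.
Sam ∩ Sofia ∩ Ana: 09:25-10:05, 10:35-12:15, 14:20-15:30, 15:45-16:25.
Sam ∩ Sofia ∩ Ana ∩ Ximena: 09:25-10:05, 10:35-11:35, 14:20-14:40, 15:50-16:25.
Sam ∩ Sofia ∩ Ana ∩ Ximena ∩ Keanu: 09:25-10:05, 10:35-11:35, 15:50-16:25.
The first common window of at least 50 minutes is 10:35-11:35, so the earliest start is 10:35.

10:35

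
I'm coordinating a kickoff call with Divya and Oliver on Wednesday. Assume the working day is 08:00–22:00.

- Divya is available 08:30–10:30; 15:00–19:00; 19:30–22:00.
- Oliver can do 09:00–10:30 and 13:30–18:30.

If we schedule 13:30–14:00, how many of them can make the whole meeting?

1

Oliver can make the full 13:30-14:00 slot — that's 1.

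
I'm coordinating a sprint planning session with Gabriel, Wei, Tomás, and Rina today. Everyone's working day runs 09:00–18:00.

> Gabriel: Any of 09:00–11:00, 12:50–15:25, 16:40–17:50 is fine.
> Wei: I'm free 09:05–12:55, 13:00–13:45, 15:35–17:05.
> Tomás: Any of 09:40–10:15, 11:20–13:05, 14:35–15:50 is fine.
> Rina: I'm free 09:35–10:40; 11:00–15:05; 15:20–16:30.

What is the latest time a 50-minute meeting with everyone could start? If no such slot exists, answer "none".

none

Gabriel ∩ Wei: 09:05-11:00, 12:50-12:55, 13:00-13:45, 16:40-17:05.
Gabriel ∩ Wei ∩ Tomás: 09:40-10:15, 12:50-12:55, 13:00-13:05.
Gabriel ∩ Wei ∩ Tomás ∩ Rina: 09:40-10:15, 12:50-12:55, 13:00-13:05.
So the common availability across everyone is 09:40-10:15, 12:50-12:55, 13:00-13:05.
No common window is at least 50 minutes long.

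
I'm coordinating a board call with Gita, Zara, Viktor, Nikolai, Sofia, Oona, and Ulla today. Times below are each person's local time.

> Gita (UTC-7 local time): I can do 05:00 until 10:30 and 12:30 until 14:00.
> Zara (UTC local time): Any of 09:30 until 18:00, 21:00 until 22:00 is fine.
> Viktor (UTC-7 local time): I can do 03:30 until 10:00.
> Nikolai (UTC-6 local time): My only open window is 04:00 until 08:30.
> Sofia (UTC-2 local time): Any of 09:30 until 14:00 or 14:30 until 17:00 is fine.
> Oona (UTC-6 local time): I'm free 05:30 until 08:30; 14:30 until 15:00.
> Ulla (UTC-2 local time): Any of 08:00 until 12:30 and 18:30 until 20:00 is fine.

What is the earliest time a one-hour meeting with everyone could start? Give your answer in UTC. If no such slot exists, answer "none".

12:00

Gita in UTC: 12:00-17:30, 19:30-21:00 (add 7h to convert from UTC-7).
Zara in UTC: 09:30-18:00, 21:00-22:00.
Viktor in UTC: 10:30-17:00 (add 7h to convert from UTC-7).
Nikolai in UTC: 10:00-14:30 (add 6h to convert from UTC-6).
Sofia in UTC: 11:30-16:00, 16:30-19:00 (add 2h to convert from UTC-2).
Oona in UTC: 11:30-14:30, 20:30-21:00 (add 6h to convert from UTC-6).
Ulla in UTC: 10:00-14:30, 20:30-22:00 (add 2h to convert from UTC-2).
Gita ∩ Zara: 12:00-17:30.
Gita ∩ Zara ∩ Viktor: 12:00-17:00.
Gita ∩ Zara ∩ Viktor ∩ Nikolai: 12:00-14:30.
Gita ∩ Zara ∩ Viktor ∩ Nikolai ∩ Sofia: 12:00-14:30.
Gita ∩ Zara ∩ Viktor ∩ Nikolai ∩ Sofia ∩ Oona: 12:00-14:30.
Gita ∩ Zara ∩ Viktor ∩ Nikolai ∩ Sofia ∩ Oona ∩ Ulla: 12:00-14:30.
Those are the intersection windows.
The first common window of at least 60 minutes is 12:00-14:30, so the earliest start is 12:00.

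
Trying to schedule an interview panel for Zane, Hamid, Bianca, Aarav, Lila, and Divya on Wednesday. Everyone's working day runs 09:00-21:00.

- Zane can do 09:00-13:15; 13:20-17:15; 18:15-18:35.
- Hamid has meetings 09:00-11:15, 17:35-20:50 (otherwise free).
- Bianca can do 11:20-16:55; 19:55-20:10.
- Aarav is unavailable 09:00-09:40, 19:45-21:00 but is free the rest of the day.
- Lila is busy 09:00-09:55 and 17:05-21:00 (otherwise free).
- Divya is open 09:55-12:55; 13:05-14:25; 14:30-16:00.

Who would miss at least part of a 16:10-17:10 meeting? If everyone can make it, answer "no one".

Zane free: 09:00-13:15, 13:20-17:15, 18:15-18:35.
Hamid free: 11:15-17:35, 20:50-21:00 (invert busy blocks within the working day).
Bianca free: 11:20-16:55, 19:55-20:10.
Aarav free: 09:40-19:45 (invert busy blocks within the working day).
Lila free: 09:55-17:05 (invert busy blocks within the working day).
Divya free: 09:55-12:55, 13:05-14:25, 14:30-16:00.
Zane: free for 16:10-17:10. Hamid: free for 16:10-17:10. Bianca: not fully free for 16:10-17:10. Aarav: free for 16:10-17:10. Lila: not fully free for 16:10-17:10. Divya: not fully free for 16:10-17:10.

Bianca, Divya, Lila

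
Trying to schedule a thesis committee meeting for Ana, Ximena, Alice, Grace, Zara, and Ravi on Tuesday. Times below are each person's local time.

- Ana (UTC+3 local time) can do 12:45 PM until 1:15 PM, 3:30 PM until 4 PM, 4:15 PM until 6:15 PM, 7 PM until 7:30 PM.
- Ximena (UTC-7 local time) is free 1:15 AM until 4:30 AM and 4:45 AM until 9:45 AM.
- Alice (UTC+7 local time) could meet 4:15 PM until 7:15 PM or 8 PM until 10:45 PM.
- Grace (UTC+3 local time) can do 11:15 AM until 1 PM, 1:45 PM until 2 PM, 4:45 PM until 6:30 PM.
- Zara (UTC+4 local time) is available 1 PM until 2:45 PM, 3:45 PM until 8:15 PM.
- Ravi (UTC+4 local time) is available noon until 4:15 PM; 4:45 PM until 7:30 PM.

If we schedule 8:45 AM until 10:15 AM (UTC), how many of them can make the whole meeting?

Ana in UTC: 09:45-10:15, 12:30-13:00, 13:15-15:15, 16:00-16:30 (subtract 3h to convert from UTC+3).
Ximena in UTC: 08:15-11:30, 11:45-16:45 (add 7h to convert from UTC-7).
Alice in UTC: 09:15-12:15, 13:00-15:45 (subtract 7h to convert from UTC+7).
Grace in UTC: 08:15-10:00, 10:45-11:00, 13:45-15:30 (subtract 3h to convert from UTC+3).
Zara in UTC: 09:00-10:45, 11:45-16:15 (subtract 4h to convert from UTC+4).
Ravi in UTC: 08:00-12:15, 12:45-15:30 (subtract 4h to convert from UTC+4).
Ximena and Ravi can make the full 08:45-10:15 slot — that's 2.

2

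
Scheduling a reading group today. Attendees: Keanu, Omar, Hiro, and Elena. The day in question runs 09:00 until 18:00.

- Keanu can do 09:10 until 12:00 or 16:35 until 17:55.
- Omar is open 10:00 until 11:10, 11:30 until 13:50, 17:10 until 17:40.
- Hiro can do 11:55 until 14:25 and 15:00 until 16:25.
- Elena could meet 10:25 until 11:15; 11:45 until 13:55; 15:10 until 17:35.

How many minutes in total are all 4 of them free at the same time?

Keanu ∩ Omar: 10:00-11:10, 11:30-12:00, 17:10-17:40.
Keanu ∩ Omar ∩ Hiro: 11:55-12:00.
Keanu ∩ Omar ∩ Hiro ∩ Elena: 11:55-12:00.
So the common availability across everyone is 11:55-12:00.
That's a single block of 5 minutes.

5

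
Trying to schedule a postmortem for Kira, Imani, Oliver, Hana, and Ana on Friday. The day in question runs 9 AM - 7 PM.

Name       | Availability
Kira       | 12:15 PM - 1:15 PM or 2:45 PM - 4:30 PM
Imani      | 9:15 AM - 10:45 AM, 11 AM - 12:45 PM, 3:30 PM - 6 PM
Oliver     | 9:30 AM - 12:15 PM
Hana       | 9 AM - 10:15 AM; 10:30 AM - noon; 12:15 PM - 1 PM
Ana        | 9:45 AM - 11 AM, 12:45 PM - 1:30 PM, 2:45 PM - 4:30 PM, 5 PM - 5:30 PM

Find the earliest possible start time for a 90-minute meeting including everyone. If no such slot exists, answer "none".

Kira ∩ Imani: 12:15-12:45, 15:30-16:30.
Kira ∩ Imani ∩ Oliver: ∅.
Kira ∩ Imani ∩ Oliver ∩ Hana: ∅.
Kira ∩ Imani ∩ Oliver ∩ Hana ∩ Ana: ∅.
There is no time when everyone is free.
No common window is at least 90 minutes long.

none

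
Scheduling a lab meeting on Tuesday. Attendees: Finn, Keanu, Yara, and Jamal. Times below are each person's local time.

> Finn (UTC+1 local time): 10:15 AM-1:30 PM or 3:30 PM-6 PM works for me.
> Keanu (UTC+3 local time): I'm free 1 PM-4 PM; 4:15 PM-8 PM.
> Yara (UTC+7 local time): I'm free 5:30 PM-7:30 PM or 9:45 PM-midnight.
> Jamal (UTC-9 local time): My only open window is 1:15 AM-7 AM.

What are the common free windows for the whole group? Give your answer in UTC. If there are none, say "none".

Finn in UTC: 09:15-12:30, 14:30-17:00 (subtract 1h to convert from UTC+1).
Keanu in UTC: 10:00-13:00, 13:15-17:00 (subtract 3h to convert from UTC+3).
Yara in UTC: 10:30-12:30, 14:45-17:00 (subtract 7h to convert from UTC+7).
Jamal in UTC: 10:15-16:00 (add 9h to convert from UTC-9).
Finn ∩ Keanu: 10:00-12:30, 14:30-17:00.
Finn ∩ Keanu ∩ Yara: 10:30-12:30, 14:45-17:00.
Finn ∩ Keanu ∩ Yara ∩ Jamal: 10:30-12:30, 14:45-16:00.

10:30-12:30, 14:45-16:00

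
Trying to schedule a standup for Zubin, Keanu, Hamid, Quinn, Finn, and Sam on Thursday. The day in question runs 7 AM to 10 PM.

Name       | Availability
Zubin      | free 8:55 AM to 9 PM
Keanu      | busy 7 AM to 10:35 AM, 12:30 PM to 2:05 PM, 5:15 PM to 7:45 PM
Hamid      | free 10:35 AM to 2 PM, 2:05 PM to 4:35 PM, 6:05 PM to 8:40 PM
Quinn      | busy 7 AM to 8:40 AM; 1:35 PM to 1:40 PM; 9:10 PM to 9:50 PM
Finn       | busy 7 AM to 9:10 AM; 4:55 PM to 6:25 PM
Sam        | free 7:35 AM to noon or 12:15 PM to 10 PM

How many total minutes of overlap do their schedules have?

Zubin free: 08:55-21:00.
Keanu free: 10:35-12:30, 14:05-17:15, 19:45-22:00 (invert busy blocks within the working day).
Hamid free: 10:35-14:00, 14:05-16:35, 18:05-20:40.
Quinn free: 08:40-13:35, 13:40-21:10, 21:50-22:00 (invert busy blocks within the working day).
Finn free: 09:10-16:55, 18:25-22:00 (invert busy blocks within the working day).
Sam free: 07:35-12:00, 12:15-22:00.
Zubin ∩ Keanu: 10:35-12:30, 14:05-17:15, 19:45-21:00.
Zubin ∩ Keanu ∩ Hamid: 10:35-12:30, 14:05-16:35, 19:45-20:40.
Zubin ∩ Keanu ∩ Hamid ∩ Quinn: 10:35-12:30, 14:05-16:35, 19:45-20:40.
Zubin ∩ Keanu ∩ Hamid ∩ Quinn ∩ Finn: 10:35-12:30, 14:05-16:35, 19:45-20:40.
Zubin ∩ Keanu ∩ Hamid ∩ Quinn ∩ Finn ∩ Sam: 10:35-12:00, 12:15-12:30, 14:05-16:35, 19:45-20:40.
Summing the common windows: 85 + 15 + 150 + 55 = 305 minutes.

305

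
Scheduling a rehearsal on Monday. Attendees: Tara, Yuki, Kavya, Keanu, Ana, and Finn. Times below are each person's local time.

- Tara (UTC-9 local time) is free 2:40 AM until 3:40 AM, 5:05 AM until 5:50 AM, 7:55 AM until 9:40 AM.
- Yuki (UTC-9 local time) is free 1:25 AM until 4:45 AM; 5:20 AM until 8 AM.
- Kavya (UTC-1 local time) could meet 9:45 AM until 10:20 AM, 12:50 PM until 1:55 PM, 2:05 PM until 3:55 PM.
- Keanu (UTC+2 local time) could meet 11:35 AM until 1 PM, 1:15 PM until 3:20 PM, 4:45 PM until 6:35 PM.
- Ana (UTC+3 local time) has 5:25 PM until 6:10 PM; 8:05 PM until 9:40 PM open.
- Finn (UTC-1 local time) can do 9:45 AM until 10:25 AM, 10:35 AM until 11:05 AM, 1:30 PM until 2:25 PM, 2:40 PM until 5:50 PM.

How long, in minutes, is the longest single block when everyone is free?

Tara in UTC: 11:40-12:40, 14:05-14:50, 16:55-18:40 (add 9h to convert from UTC-9).
Yuki in UTC: 10:25-13:45, 14:20-17:00 (add 9h to convert from UTC-9).
Kavya in UTC: 10:45-11:20, 13:50-14:55, 15:05-16:55 (add 1h to convert from UTC-1).
Keanu in UTC: 09:35-11:00, 11:15-13:20, 14:45-16:35 (subtract 2h to convert from UTC+2).
Ana in UTC: 14:25-15:10, 17:05-18:40 (subtract 3h to convert from UTC+3).
Finn in UTC: 10:45-11:25, 11:35-12:05, 14:30-15:25, 15:40-18:50 (add 1h to convert from UTC-1).
Tara ∩ Yuki: 11:40-12:40, 14:20-14:50, 16:55-17:00.
Tara ∩ Yuki ∩ Kavya: 14:20-14:50.
Tara ∩ Yuki ∩ Kavya ∩ Keanu: 14:45-14:50.
Tara ∩ Yuki ∩ Kavya ∩ Keanu ∩ Ana: 14:45-14:50.
Tara ∩ Yuki ∩ Kavya ∩ Keanu ∩ Ana ∩ Finn: 14:45-14:50.
The longest is 14:45-14:50 at 5 minutes.

5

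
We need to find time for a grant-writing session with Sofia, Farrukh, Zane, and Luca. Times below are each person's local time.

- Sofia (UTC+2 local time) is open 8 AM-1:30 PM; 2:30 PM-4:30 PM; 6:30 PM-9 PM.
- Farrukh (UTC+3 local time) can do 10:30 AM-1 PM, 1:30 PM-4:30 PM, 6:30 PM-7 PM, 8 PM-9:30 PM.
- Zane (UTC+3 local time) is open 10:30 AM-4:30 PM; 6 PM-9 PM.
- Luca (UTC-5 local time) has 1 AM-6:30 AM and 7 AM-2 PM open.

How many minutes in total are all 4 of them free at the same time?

Sofia in UTC: 06:00-11:30, 12:30-14:30, 16:30-19:00 (subtract 2h to convert from UTC+2).
Farrukh in UTC: 07:30-10:00, 10:30-13:30, 15:30-16:00, 17:00-18:30 (subtract 3h to convert from UTC+3).
Zane in UTC: 07:30-13:30, 15:00-18:00 (subtract 3h to convert from UTC+3).
Luca in UTC: 06:00-11:30, 12:00-19:00 (add 5h to convert from UTC-5).
Sofia ∩ Farrukh: 07:30-10:00, 10:30-11:30, 12:30-13:30, 17:00-18:30.
Sofia ∩ Farrukh ∩ Zane: 07:30-10:00, 10:30-11:30, 12:30-13:30, 17:00-18:00.
Sofia ∩ Farrukh ∩ Zane ∩ Luca: 07:30-10:00, 10:30-11:30, 12:30-13:30, 17:00-18:00.
Summing the common windows: 150 + 60 + 60 + 60 = 330 minutes.

330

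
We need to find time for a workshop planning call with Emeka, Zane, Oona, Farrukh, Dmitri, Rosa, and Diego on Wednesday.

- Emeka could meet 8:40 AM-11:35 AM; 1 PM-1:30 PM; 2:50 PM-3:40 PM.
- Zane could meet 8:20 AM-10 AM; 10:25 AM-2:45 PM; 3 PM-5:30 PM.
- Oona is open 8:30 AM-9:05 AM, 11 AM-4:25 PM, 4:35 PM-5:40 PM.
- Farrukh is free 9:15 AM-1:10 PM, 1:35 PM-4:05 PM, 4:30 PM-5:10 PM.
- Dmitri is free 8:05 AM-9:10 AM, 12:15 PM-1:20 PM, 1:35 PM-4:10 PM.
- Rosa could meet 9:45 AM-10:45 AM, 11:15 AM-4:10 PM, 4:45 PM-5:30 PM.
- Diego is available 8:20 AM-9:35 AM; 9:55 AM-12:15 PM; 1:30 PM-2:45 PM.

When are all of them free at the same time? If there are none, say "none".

none

Emeka ∩ Zane: 08:40-10:00, 10:25-11:35, 13:00-13:30, 15:00-15:40.
Emeka ∩ Zane ∩ Oona: 08:40-09:05, 11:00-11:35, 13:00-13:30, 15:00-15:40.
Emeka ∩ Zane ∩ Oona ∩ Farrukh: 11:00-11:35, 13:00-13:10, 15:00-15:40.
Emeka ∩ Zane ∩ Oona ∩ Farrukh ∩ Dmitri: 13:00-13:10, 15:00-15:40.
Emeka ∩ Zane ∩ Oona ∩ Farrukh ∩ Dmitri ∩ Rosa: 13:00-13:10, 15:00-15:40.
Emeka ∩ Zane ∩ Oona ∩ Farrukh ∩ Dmitri ∩ Rosa ∩ Diego: ∅.
There is no time when everyone is free.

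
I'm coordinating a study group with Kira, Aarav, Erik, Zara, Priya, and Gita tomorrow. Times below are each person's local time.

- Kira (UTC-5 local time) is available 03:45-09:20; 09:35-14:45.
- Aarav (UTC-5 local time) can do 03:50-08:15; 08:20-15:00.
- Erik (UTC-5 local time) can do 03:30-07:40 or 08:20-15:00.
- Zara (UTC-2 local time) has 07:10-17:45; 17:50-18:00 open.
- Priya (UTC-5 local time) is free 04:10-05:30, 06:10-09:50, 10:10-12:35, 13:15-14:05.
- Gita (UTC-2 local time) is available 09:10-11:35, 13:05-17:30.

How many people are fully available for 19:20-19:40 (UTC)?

Kira in UTC: 08:45-14:20, 14:35-19:45 (add 5h to convert from UTC-5).
Aarav in UTC: 08:50-13:15, 13:20-20:00 (add 5h to convert from UTC-5).
Erik in UTC: 08:30-12:40, 13:20-20:00 (add 5h to convert from UTC-5).
Zara in UTC: 09:10-19:45, 19:50-20:00 (add 2h to convert from UTC-2).
Priya in UTC: 09:10-10:30, 11:10-14:50, 15:10-17:35, 18:15-19:05 (add 5h to convert from UTC-5).
Gita in UTC: 11:10-13:35, 15:05-19:30 (add 2h to convert from UTC-2).
Kira, Aarav, Erik, and Zara can make the full 19:20-19:40 slot — that's 4.

4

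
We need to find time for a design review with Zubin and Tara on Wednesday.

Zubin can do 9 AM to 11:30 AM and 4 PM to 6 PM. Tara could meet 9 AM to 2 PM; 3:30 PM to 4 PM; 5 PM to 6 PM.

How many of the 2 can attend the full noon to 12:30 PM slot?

1

Tara can make the full 12:00-12:30 slot — that's 1.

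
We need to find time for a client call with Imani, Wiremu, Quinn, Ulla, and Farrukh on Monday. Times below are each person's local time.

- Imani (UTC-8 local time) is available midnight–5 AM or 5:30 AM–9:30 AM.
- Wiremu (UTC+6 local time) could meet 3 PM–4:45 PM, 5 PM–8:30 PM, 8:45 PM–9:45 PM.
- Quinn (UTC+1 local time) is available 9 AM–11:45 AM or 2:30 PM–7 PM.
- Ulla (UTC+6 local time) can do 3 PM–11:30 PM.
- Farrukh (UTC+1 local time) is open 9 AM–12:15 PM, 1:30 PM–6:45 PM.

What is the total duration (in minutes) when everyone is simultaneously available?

225

Imani in UTC: 08:00-13:00, 13:30-17:30 (add 8h to convert from UTC-8).
Wiremu in UTC: 09:00-10:45, 11:00-14:30, 14:45-15:45 (subtract 6h to convert from UTC+6).
Quinn in UTC: 08:00-10:45, 13:30-18:00 (subtract 1h to convert from UTC+1).
Ulla in UTC: 09:00-17:30 (subtract 6h to convert from UTC+6).
Farrukh in UTC: 08:00-11:15, 12:30-17:45 (subtract 1h to convert from UTC+1).
Imani ∩ Wiremu: 09:00-10:45, 11:00-13:00, 13:30-14:30, 14:45-15:45.
Imani ∩ Wiremu ∩ Quinn: 09:00-10:45, 13:30-14:30, 14:45-15:45.
Imani ∩ Wiremu ∩ Quinn ∩ Ulla: 09:00-10:45, 13:30-14:30, 14:45-15:45.
Imani ∩ Wiremu ∩ Quinn ∩ Ulla ∩ Farrukh: 09:00-10:45, 13:30-14:30, 14:45-15:45.
So the common availability across everyone is 09:00-10:45, 13:30-14:30, 14:45-15:45.
Summing the common windows: 105 + 60 + 60 = 225 minutes.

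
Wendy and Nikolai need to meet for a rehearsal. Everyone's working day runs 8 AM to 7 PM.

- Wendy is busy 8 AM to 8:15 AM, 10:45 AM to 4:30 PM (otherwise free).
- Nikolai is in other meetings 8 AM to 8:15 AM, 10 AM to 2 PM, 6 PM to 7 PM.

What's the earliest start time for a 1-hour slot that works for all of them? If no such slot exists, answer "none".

Wendy free: 08:15-10:45, 16:30-19:00 (invert busy blocks within the working day).
Nikolai free: 08:15-10:00, 14:00-18:00 (invert busy blocks within the working day).
Wendy ∩ Nikolai: 08:15-10:00, 16:30-18:00.
So the common availability across everyone is 08:15-10:00, 16:30-18:00.
The first common window of at least 60 minutes is 08:15-10:00, so the earliest start is 08:15.

08:15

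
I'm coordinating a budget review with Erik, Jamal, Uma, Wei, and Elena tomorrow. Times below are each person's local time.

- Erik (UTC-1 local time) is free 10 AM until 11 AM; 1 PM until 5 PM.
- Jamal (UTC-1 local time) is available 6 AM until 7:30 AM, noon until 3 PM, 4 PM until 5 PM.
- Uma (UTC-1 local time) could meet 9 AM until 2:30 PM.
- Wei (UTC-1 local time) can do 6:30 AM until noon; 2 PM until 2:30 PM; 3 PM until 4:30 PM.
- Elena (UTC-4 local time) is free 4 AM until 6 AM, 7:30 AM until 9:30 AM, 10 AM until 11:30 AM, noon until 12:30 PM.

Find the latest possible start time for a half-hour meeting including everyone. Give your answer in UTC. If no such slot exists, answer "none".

Erik in UTC: 11:00-12:00, 14:00-18:00 (add 1h to convert from UTC-1).
Jamal in UTC: 07:00-08:30, 13:00-16:00, 17:00-18:00 (add 1h to convert from UTC-1).
Uma in UTC: 10:00-15:30 (add 1h to convert from UTC-1).
Wei in UTC: 07:30-13:00, 15:00-15:30, 16:00-17:30 (add 1h to convert from UTC-1).
Elena in UTC: 08:00-10:00, 11:30-13:30, 14:00-15:30, 16:00-16:30 (add 4h to convert from UTC-4).
Erik ∩ Jamal: 14:00-16:00, 17:00-18:00.
Erik ∩ Jamal ∩ Uma: 14:00-15:30.
Erik ∩ Jamal ∩ Uma ∩ Wei: 15:00-15:30.
Erik ∩ Jamal ∩ Uma ∩ Wei ∩ Elena: 15:00-15:30.
Those are the intersection windows.
The last common window of at least 30 minutes is 15:00-15:30; a 30-minute meeting can start as late as 15:00 and still end by 15:30.

15:00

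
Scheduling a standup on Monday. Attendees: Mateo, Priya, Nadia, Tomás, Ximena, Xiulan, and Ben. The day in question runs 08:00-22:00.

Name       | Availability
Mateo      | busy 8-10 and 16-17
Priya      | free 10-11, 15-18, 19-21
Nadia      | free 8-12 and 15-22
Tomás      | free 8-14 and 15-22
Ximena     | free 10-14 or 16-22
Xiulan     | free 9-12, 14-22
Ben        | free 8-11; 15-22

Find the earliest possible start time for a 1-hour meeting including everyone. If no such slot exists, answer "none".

Mateo free: 10:00-16:00, 17:00-22:00 (invert busy blocks within the working day).
Priya free: 10:00-11:00, 15:00-18:00, 19:00-21:00.
Nadia free: 08:00-12:00, 15:00-22:00.
Tomás free: 08:00-14:00, 15:00-22:00.
Ximena free: 10:00-14:00, 16:00-22:00.
Xiulan free: 09:00-12:00, 14:00-22:00.
Ben free: 08:00-11:00, 15:00-22:00.
Mateo ∩ Priya: 10:00-11:00, 15:00-16:00, 17:00-18:00, 19:00-21:00.
Mateo ∩ Priya ∩ Nadia: 10:00-11:00, 15:00-16:00, 17:00-18:00, 19:00-21:00.
Mateo ∩ Priya ∩ Nadia ∩ Tomás: 10:00-11:00, 15:00-16:00, 17:00-18:00, 19:00-21:00.
Mateo ∩ Priya ∩ Nadia ∩ Tomás ∩ Ximena: 10:00-11:00, 17:00-18:00, 19:00-21:00.
Mateo ∩ Priya ∩ Nadia ∩ Tomás ∩ Ximena ∩ Xiulan: 10:00-11:00, 17:00-18:00, 19:00-21:00.
Mateo ∩ Priya ∩ Nadia ∩ Tomás ∩ Ximena ∩ Xiulan ∩ Ben: 10:00-11:00, 17:00-18:00, 19:00-21:00.
The first common window of at least 60 minutes is 10:00-11:00, so the earliest start is 10:00.

10:00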